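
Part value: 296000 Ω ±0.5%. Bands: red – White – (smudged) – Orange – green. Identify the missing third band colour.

296000 Ω = 296 × 10^3.
The third band gives digit 6 of the significand, and 6 is blue.

blue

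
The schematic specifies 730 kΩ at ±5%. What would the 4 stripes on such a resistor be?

violet, orange, yellow, gold

730000 Ω = 73 × 10^4.
7 → violet
3 → orange
Multiplier 10^4 → yellow.
±5% tolerance → gold.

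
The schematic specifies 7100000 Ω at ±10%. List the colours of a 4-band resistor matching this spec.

violet, brown, green, silver

7100000 Ω = 71 × 10^5.
7 → violet
1 → brown
Multiplier 10^5 → green.
±10% tolerance → silver.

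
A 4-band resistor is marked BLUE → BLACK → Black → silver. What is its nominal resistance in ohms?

Blue → 6 (first significant figure)
Black → 0 (second significant figure)
Black → ×1 multiplier
60 × 1 = 60 Ω

60 Ω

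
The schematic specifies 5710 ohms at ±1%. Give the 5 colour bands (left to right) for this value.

green, violet, brown, brown, brown

5710 Ω = 571 × 10^1.
5 → green
7 → violet
1 → brown
Multiplier 10^1 → brown.
±1% tolerance → brown.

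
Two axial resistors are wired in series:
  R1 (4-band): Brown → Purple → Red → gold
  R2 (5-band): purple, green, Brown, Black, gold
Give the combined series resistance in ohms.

R1: brown, violet → 17; red ×10^2 → 1700 Ω.
R2: violet, green, brown → 751; black ×1 → 751 Ω.
Series: 1700 + 751 = 2451 Ω.

2451 Ω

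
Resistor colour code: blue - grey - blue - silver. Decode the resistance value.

68000000 Ω

Blue → 6 (first significant figure)
Grey → 8 (second significant figure)
Blue → ×10^6 multiplier
68 × 1000000 = 68000000 Ω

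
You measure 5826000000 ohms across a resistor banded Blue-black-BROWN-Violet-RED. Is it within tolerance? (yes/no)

Blue → 6 (first significant figure)
Black → 0 (second significant figure)
Brown → 1 (third significant figure)
Violet → ×10^7 multiplier
Red → ±2% tolerance
601 × 10000000 = 6010000000 Ω
Allowed range: 5889800000 Ω to 6130200000 Ω.
5826000000 ohms lies outside that range.

no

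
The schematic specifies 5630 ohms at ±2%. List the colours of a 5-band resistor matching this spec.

5630 Ω = 563 × 10^1.
5 → green
6 → blue
3 → orange
Multiplier 10^1 → brown.
±2% tolerance → red.

green, blue, orange, brown, red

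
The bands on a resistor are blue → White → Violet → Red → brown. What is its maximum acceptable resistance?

Blue → 6 (first significant figure)
White → 9 (second significant figure)
Violet → 7 (third significant figure)
Red → ×10^2 multiplier
Brown → ±1% tolerance
697 × 100 = 69700 Ω
Maximum = 69700 × (1 + 1/100) = 70397 Ω.

70397 Ω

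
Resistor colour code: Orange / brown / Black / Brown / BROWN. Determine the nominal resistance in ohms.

Orange → 3 (first significant figure)
Brown → 1 (second significant figure)
Black → 0 (third significant figure)
Brown → ×10 multiplier
310 × 10 = 3100 Ω

3100 Ω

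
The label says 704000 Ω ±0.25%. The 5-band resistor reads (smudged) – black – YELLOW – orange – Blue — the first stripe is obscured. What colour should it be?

violet

704000 Ω = 704 × 10^3.
The first band gives digit 7 of the significand, and 7 is violet.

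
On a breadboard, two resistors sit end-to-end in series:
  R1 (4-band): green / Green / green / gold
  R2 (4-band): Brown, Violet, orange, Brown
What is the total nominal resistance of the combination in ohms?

5517000 Ω

R1: green, green → 55; green ×10^5 → 5500000 Ω.
R2: brown, violet → 17; orange ×10^3 → 17000 Ω.
Series: 5500000 + 17000 = 5517000 Ω.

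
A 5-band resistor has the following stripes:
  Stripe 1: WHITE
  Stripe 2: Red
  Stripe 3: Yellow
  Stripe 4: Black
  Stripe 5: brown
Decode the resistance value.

924 Ω

White → 9 (first significant figure)
Red → 2 (second significant figure)
Yellow → 4 (third significant figure)
Black → ×1 multiplier
924 × 1 = 924 Ω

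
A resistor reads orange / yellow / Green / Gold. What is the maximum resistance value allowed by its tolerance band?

3570000 Ω

Orange → 3 (first significant figure)
Yellow → 4 (second significant figure)
Green → ×10^5 multiplier
Gold → ±5% tolerance
34 × 100000 = 3400000 Ω
Maximum = 3400000 × (1 + 5/100) = 3570000 Ω.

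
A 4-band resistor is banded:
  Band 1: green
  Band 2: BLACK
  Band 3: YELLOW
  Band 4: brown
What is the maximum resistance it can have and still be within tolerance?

505000 Ω

Green → 5 (first significant figure)
Black → 0 (second significant figure)
Yellow → ×10^4 multiplier
Brown → ±1% tolerance
50 × 10000 = 500000 Ω
Maximum = 500000 × (1 + 1/100) = 505000 Ω.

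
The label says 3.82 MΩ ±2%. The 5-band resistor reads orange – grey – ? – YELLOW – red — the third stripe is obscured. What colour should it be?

3820000 Ω = 382 × 10^4.
The third band gives digit 2 of the significand, and 2 is red.

red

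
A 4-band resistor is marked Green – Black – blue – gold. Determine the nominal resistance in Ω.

50000000 Ω

Green → 5 (first significant figure)
Black → 0 (second significant figure)
Blue → ×10^6 multiplier
50 × 1000000 = 50000000 Ω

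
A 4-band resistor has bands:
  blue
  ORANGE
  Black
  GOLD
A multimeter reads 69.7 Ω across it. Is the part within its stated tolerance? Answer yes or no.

no

Blue → 6 (first significant figure)
Orange → 3 (second significant figure)
Black → ×1 multiplier
Gold → ±5% tolerance
63 × 1 = 63 Ω
Allowed range: 59.85 Ω to 66.15 Ω.
69.7 Ω lies outside that range.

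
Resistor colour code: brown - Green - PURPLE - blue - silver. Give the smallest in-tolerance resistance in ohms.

Brown → 1 (first significant figure)
Green → 5 (second significant figure)
Violet → 7 (third significant figure)
Blue → ×10^6 multiplier
Silver → ±10% tolerance
157 × 1000000 = 157000000 Ω
Smallest = 157000000 × (1 − 10/100) = 141300000 Ω.

141300000 Ω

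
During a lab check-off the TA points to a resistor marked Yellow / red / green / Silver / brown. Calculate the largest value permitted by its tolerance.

4.2925 Ω

Yellow → 4 (first significant figure)
Red → 2 (second significant figure)
Green → 5 (third significant figure)
Silver → ×0.01 multiplier
Brown → ±1% tolerance
425 × 0.01 = 4.25 Ω
Largest = 4.25 × (1 + 1/100) = 4.2925 Ω.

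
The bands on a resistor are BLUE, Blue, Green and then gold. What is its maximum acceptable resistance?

Blue → 6 (first significant figure)
Blue → 6 (second significant figure)
Green → ×10^5 multiplier
Gold → ±5% tolerance
66 × 100000 = 6600000 Ω
Maximum = 6600000 × (1 + 5/100) = 6930000 Ω.

6930000 Ω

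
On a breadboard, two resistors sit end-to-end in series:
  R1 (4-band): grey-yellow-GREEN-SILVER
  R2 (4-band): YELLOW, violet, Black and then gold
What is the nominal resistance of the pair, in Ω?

R1: grey, yellow → 84; green ×10^5 → 8400000 Ω.
R2: yellow, violet → 47; black ×1 → 47 Ω.
Series: 8400000 + 47 = 8400047 Ω.

8400047 Ω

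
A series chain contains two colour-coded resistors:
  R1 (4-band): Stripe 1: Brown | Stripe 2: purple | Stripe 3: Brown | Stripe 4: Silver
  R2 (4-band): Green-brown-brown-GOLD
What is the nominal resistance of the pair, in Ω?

R1: brown, violet → 17; brown ×10 → 170 Ω.
R2: green, brown → 51; brown ×10 → 510 Ω.
Series: 170 + 510 = 680 Ω.

680 Ω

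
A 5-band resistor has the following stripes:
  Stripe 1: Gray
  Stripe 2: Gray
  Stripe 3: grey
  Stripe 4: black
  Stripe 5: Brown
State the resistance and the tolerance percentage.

Grey → 8 (first significant figure)
Grey → 8 (second significant figure)
Grey → 8 (third significant figure)
Black → ×1 multiplier
Brown → ±1% tolerance
888 × 1 = 888 Ω

888 Ω ±1%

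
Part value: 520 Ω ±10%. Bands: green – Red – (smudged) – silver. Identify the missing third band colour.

brown

520 Ω = 52 × 10^1.
The third band is the multiplier, 10^1, which is brown.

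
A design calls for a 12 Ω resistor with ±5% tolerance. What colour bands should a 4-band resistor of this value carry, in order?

12 Ω = 12 × 10^0.
1 → brown
2 → red
Multiplier 10^0 → black.
±5% tolerance → gold.

brown, red, black, gold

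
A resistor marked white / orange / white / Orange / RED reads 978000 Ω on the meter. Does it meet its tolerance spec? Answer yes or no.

White → 9 (first significant figure)
Orange → 3 (second significant figure)
White → 9 (third significant figure)
Orange → ×10^3 multiplier
Red → ±2% tolerance
939 × 1000 = 939000 Ω
Allowed range: 920220 Ω to 957780 Ω.
978000 Ω lies outside that range.

no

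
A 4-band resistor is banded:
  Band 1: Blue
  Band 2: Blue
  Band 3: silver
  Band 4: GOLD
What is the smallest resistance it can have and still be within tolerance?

Blue → 6 (first significant figure)
Blue → 6 (second significant figure)
Silver → ×0.01 multiplier
Gold → ±5% tolerance
66 × 0.01 = 0.66 Ω
Smallest = 0.66 × (1 − 5/100) = 0.627 Ω.

0.627 Ω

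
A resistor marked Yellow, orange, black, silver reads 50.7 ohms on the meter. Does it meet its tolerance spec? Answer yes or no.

no

Yellow → 4 (first significant figure)
Orange → 3 (second significant figure)
Black → ×1 multiplier
Silver → ±10% tolerance
43 × 1 = 43 Ω
Allowed range: 38.7 Ω to 47.3 Ω.
50.7 ohms lies outside that range.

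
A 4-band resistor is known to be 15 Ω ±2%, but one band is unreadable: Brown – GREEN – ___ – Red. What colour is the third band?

15 Ω = 15 × 10^0.
The third band is the multiplier, 10^0, which is black.

black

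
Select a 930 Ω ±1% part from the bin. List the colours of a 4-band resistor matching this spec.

930 Ω = 93 × 10^1.
9 → white
3 → orange
Multiplier 10^1 → brown.
±1% tolerance → brown.

white, orange, brown, brown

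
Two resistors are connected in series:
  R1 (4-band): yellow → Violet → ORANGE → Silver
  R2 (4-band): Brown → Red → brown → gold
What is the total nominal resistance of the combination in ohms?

47120 Ω

R1: yellow, violet → 47; orange ×10^3 → 47000 Ω.
R2: brown, red → 12; brown ×10 → 120 Ω.
Series: 47000 + 120 = 47120 Ω.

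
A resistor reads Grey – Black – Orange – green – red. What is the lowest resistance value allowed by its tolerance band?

Grey → 8 (first significant figure)
Black → 0 (second significant figure)
Orange → 3 (third significant figure)
Green → ×10^5 multiplier
Red → ±2% tolerance
803 × 100000 = 80300000 Ω
Lowest = 80300000 × (1 − 2/100) = 78694000 Ω.

78694000 Ω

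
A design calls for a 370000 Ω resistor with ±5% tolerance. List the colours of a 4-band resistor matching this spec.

orange, violet, yellow, gold

370000 Ω = 37 × 10^4.
3 → orange
7 → violet
Multiplier 10^4 → yellow.
±5% tolerance → gold.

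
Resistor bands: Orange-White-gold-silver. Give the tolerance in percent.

±10%

The last band, silver, is the tolerance band.
Silver corresponds to ±10%.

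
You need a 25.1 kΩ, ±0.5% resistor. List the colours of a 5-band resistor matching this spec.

25100 Ω = 251 × 10^2.
2 → red
5 → green
1 → brown
Multiplier 10^2 → red.
±0.5% tolerance → green.

red, green, brown, red, green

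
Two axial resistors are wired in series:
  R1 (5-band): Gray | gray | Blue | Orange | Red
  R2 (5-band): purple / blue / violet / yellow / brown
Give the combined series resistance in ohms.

R1: grey, grey, blue → 886; orange ×10^3 → 886000 Ω.
R2: violet, blue, violet → 767; yellow ×10^4 → 7670000 Ω.
Series: 886000 + 7670000 = 8556000 Ω.

8556000 Ω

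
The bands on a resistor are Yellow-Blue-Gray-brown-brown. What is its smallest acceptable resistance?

4633.2 Ω

Yellow → 4 (first significant figure)
Blue → 6 (second significant figure)
Grey → 8 (third significant figure)
Brown → ×10 multiplier
Brown → ±1% tolerance
468 × 10 = 4680 Ω
Smallest = 4680 × (1 − 1/100) = 4633.2 Ω.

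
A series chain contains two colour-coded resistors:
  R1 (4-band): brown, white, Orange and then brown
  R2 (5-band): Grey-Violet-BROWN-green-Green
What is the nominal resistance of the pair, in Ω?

87119000 Ω

R1: brown, white → 19; orange ×10^3 → 19000 Ω.
R2: grey, violet, brown → 871; green ×10^5 → 87100000 Ω.
Series: 19000 + 87100000 = 87119000 Ω.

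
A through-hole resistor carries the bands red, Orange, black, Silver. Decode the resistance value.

23 Ω

Red → 2 (first significant figure)
Orange → 3 (second significant figure)
Black → ×1 multiplier
23 × 1 = 23 Ω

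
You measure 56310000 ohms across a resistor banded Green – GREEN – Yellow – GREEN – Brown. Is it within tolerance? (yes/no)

no

Green → 5 (first significant figure)
Green → 5 (second significant figure)
Yellow → 4 (third significant figure)
Green → ×10^5 multiplier
Brown → ±1% tolerance
554 × 100000 = 55400000 Ω
Allowed range: 54846000 Ω to 55954000 Ω.
56310000 ohms lies outside that range.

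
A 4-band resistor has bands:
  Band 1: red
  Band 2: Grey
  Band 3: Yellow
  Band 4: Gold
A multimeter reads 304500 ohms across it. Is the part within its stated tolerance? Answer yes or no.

Red → 2 (first significant figure)
Grey → 8 (second significant figure)
Yellow → ×10^4 multiplier
Gold → ±5% tolerance
28 × 10000 = 280000 Ω
Allowed range: 266000 Ω to 294000 Ω.
304500 ohms lies outside that range.

no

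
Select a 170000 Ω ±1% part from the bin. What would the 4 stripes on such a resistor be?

170000 Ω = 17 × 10^4.
1 → brown
7 → violet
Multiplier 10^4 → yellow.
±1% tolerance → brown.

brown, violet, yellow, brown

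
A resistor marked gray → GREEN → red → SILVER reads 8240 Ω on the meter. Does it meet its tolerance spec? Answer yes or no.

Grey → 8 (first significant figure)
Green → 5 (second significant figure)
Red → ×10^2 multiplier
Silver → ±10% tolerance
85 × 100 = 8500 Ω
Allowed range: 7650 Ω to 9350 Ω.
8240 Ω lies inside that range.

yes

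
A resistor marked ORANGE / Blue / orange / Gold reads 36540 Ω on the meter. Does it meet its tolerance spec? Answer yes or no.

Orange → 3 (first significant figure)
Blue → 6 (second significant figure)
Orange → ×10^3 multiplier
Gold → ±5% tolerance
36 × 1000 = 36000 Ω
Allowed range: 34200 Ω to 37800 Ω.
36540 Ω lies inside that range.

yes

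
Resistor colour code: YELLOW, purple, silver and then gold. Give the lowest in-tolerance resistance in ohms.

Yellow → 4 (first significant figure)
Violet → 7 (second significant figure)
Silver → ×0.01 multiplier
Gold → ±5% tolerance
47 × 0.01 = 0.47 Ω
Lowest = 0.47 × (1 − 5/100) = 0.4465 Ω.

0.4465 Ω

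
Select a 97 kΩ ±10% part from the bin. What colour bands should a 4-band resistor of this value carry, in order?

97000 Ω = 97 × 10^3.
9 → white
7 → violet
Multiplier 10^3 → orange.
±10% tolerance → silver.

white, violet, orange, silver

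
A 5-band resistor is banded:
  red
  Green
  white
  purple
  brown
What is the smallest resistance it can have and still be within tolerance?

2564100000 Ω

Red → 2 (first significant figure)
Green → 5 (second significant figure)
White → 9 (third significant figure)
Violet → ×10^7 multiplier
Brown → ±1% tolerance
259 × 10000000 = 2590000000 Ω
Smallest = 2590000000 × (1 − 1/100) = 2564100000 Ω.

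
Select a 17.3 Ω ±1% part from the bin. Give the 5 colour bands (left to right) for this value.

brown, violet, orange, gold, brown

17.3 Ω = 173 × 10^-1.
1 → brown
7 → violet
3 → orange
Multiplier 10^-1 → gold.
±1% tolerance → brown.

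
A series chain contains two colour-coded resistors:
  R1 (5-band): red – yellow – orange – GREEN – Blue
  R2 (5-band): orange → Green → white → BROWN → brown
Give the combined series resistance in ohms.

R1: red, yellow, orange → 243; green ×10^5 → 24300000 Ω.
R2: orange, green, white → 359; brown ×10 → 3590 Ω.
Series: 24300000 + 3590 = 24303590 Ω.

24303590 Ω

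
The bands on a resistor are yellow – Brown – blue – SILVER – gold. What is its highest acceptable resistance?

Yellow → 4 (first significant figure)
Brown → 1 (second significant figure)
Blue → 6 (third significant figure)
Silver → ×0.01 multiplier
Gold → ±5% tolerance
416 × 0.01 = 4.16 Ω
Highest = 4.16 × (1 + 5/100) = 4.368 Ω.

4.368 Ω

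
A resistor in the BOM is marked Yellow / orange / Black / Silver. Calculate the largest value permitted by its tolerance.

Yellow → 4 (first significant figure)
Orange → 3 (second significant figure)
Black → ×1 multiplier
Silver → ±10% tolerance
43 × 1 = 43 Ω
Largest = 43 × (1 + 10/100) = 47.3 Ω.

47.3 Ω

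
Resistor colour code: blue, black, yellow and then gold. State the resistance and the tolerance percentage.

600000 Ω ±5%

Blue → 6 (first significant figure)
Black → 0 (second significant figure)
Yellow → ×10^4 multiplier
Gold → ±5% tolerance
60 × 10000 = 600000 Ω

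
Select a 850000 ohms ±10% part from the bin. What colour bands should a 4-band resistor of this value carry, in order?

grey, green, yellow, silver

850000 Ω = 85 × 10^4.
8 → grey
5 → green
Multiplier 10^4 → yellow.
±10% tolerance → silver.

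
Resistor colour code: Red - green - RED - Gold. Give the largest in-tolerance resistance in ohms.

2625 Ω

Red → 2 (first significant figure)
Green → 5 (second significant figure)
Red → ×10^2 multiplier
Gold → ±5% tolerance
25 × 100 = 2500 Ω
Largest = 2500 × (1 + 5/100) = 2625 Ω.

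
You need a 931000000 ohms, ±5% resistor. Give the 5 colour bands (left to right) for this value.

931000000 Ω = 931 × 10^6.
9 → white
3 → orange
1 → brown
Multiplier 10^6 → blue.
±5% tolerance → gold.

white, orange, brown, blue, gold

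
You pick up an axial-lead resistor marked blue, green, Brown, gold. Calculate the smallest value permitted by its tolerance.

Blue → 6 (first significant figure)
Green → 5 (second significant figure)
Brown → ×10 multiplier
Gold → ±5% tolerance
65 × 10 = 650 Ω
Smallest = 650 × (1 − 5/100) = 617.5 Ω.

617.5 Ω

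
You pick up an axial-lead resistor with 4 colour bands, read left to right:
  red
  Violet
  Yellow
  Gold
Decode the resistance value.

Red → 2 (first significant figure)
Violet → 7 (second significant figure)
Yellow → ×10^4 multiplier
27 × 10000 = 270000 Ω

270000 Ω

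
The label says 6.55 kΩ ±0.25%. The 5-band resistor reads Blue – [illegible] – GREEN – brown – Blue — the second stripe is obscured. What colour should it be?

6550 Ω = 655 × 10^1.
The second band gives digit 5 of the significand, and 5 is green.

green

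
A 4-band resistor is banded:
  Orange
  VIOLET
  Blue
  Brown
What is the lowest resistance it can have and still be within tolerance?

36630000 Ω

Orange → 3 (first significant figure)
Violet → 7 (second significant figure)
Blue → ×10^6 multiplier
Brown → ±1% tolerance
37 × 1000000 = 37000000 Ω
Lowest = 37000000 × (1 − 1/100) = 36630000 Ω.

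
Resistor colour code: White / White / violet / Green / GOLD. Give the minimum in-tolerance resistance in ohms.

94715000 Ω

White → 9 (first significant figure)
White → 9 (second significant figure)
Violet → 7 (third significant figure)
Green → ×10^5 multiplier
Gold → ±5% tolerance
997 × 100000 = 99700000 Ω
Minimum = 99700000 × (1 − 5/100) = 94715000 Ω.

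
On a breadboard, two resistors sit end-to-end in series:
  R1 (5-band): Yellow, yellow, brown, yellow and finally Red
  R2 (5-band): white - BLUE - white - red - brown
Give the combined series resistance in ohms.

R1: yellow, yellow, brown → 441; yellow ×10^4 → 4410000 Ω.
R2: white, blue, white → 969; red ×10^2 → 96900 Ω.
Series: 4410000 + 96900 = 4506900 Ω.

4506900 Ω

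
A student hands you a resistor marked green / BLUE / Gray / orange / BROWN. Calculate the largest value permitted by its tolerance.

573680 Ω

Green → 5 (first significant figure)
Blue → 6 (second significant figure)
Grey → 8 (third significant figure)
Orange → ×10^3 multiplier
Brown → ±1% tolerance
568 × 1000 = 568000 Ω
Largest = 568000 × (1 + 1/100) = 573680 Ω.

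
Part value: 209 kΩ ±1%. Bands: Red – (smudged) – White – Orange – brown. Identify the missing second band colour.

209000 Ω = 209 × 10^3.
The second band gives digit 0 of the significand, and 0 is black.

black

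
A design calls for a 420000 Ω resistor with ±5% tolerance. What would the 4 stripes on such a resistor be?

420000 Ω = 42 × 10^4.
4 → yellow
2 → red
Multiplier 10^4 → yellow.
±5% tolerance → gold.

yellow, red, yellow, gold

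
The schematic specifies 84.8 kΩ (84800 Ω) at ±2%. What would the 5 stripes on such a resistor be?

grey, yellow, grey, red, red

84800 Ω = 848 × 10^2.
8 → grey
4 → yellow
8 → grey
Multiplier 10^2 → red.
±2% tolerance → red.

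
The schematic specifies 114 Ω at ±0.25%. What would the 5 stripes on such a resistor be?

114 Ω = 114 × 10^0.
1 → brown
1 → brown
4 → yellow
Multiplier 10^0 → black.
±0.25% tolerance → blue.

brown, brown, yellow, black, blue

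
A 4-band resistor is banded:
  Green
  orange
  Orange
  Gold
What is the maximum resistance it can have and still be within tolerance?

55650 Ω

Green → 5 (first significant figure)
Orange → 3 (second significant figure)
Orange → ×10^3 multiplier
Gold → ±5% tolerance
53 × 1000 = 53000 Ω
Maximum = 53000 × (1 + 5/100) = 55650 Ω.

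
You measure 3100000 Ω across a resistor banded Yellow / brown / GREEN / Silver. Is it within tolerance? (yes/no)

no

Yellow → 4 (first significant figure)
Brown → 1 (second significant figure)
Green → ×10^5 multiplier
Silver → ±10% tolerance
41 × 100000 = 4100000 Ω
Allowed range: 3690000 Ω to 4510000 Ω.
3100000 Ω lies outside that range.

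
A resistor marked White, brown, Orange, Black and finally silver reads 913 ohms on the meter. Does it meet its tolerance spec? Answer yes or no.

White → 9 (first significant figure)
Brown → 1 (second significant figure)
Orange → 3 (third significant figure)
Black → ×1 multiplier
Silver → ±10% tolerance
913 × 1 = 913 Ω
Allowed range: 821.7 Ω to 1004.3 Ω.
913 ohms lies inside that range.

yes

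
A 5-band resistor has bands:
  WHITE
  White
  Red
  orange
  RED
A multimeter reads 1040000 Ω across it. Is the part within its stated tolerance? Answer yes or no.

White → 9 (first significant figure)
White → 9 (second significant figure)
Red → 2 (third significant figure)
Orange → ×10^3 multiplier
Red → ±2% tolerance
992 × 1000 = 992000 Ω
Allowed range: 972160 Ω to 1011840 Ω.
1040000 Ω lies outside that range.

no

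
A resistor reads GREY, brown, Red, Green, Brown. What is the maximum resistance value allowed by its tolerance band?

Grey → 8 (first significant figure)
Brown → 1 (second significant figure)
Red → 2 (third significant figure)
Green → ×10^5 multiplier
Brown → ±1% tolerance
812 × 100000 = 81200000 Ω
Maximum = 81200000 × (1 + 1/100) = 82012000 Ω.

82012000 Ω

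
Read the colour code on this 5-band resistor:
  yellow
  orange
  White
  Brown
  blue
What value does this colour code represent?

4390 Ω

Yellow → 4 (first significant figure)
Orange → 3 (second significant figure)
White → 9 (third significant figure)
Brown → ×10 multiplier
439 × 10 = 4390 Ω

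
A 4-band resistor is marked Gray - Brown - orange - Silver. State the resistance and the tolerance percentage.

81000 Ω ±10%

Grey → 8 (first significant figure)
Brown → 1 (second significant figure)
Orange → ×10^3 multiplier
Silver → ±10% tolerance
81 × 1000 = 81000 Ω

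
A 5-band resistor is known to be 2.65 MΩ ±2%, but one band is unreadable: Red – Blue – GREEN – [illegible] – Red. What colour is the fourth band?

yellow

2650000 Ω = 265 × 10^4.
The fourth band is the multiplier, 10^4, which is yellow.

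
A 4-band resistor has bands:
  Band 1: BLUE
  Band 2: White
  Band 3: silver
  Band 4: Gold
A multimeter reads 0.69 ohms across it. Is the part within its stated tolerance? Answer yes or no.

Blue → 6 (first significant figure)
White → 9 (second significant figure)
Silver → ×0.01 multiplier
Gold → ±5% tolerance
69 × 0.01 = 0.69 Ω
Allowed range: 0.6555 Ω to 0.7245 Ω.
0.69 ohms lies inside that range.

yes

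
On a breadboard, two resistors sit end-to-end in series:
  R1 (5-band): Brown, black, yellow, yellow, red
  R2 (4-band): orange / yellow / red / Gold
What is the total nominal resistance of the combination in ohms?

R1: brown, black, yellow → 104; yellow ×10^4 → 1040000 Ω.
R2: orange, yellow → 34; red ×10^2 → 3400 Ω.
Series: 1040000 + 3400 = 1043400 Ω.

1043400 Ω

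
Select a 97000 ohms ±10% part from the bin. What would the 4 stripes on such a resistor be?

97000 Ω = 97 × 10^3.
9 → white
7 → violet
Multiplier 10^3 → orange.
±10% tolerance → silver.

white, violet, orange, silver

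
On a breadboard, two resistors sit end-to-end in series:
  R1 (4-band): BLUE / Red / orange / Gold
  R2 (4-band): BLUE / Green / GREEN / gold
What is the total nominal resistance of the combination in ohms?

6562000 Ω

R1: blue, red → 62; orange ×10^3 → 62000 Ω.
R2: blue, green → 65; green ×10^5 → 6500000 Ω.
Series: 62000 + 6500000 = 6562000 Ω.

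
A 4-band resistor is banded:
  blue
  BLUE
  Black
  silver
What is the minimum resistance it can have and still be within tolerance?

Blue → 6 (first significant figure)
Blue → 6 (second significant figure)
Black → ×1 multiplier
Silver → ±10% tolerance
66 × 1 = 66 Ω
Minimum = 66 × (1 − 10/100) = 59.4 Ω.

59.4 Ω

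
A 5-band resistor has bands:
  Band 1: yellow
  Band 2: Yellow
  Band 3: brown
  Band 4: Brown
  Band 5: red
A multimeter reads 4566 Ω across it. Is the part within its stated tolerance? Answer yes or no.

Yellow → 4 (first significant figure)
Yellow → 4 (second significant figure)
Brown → 1 (third significant figure)
Brown → ×10 multiplier
Red → ±2% tolerance
441 × 10 = 4410 Ω
Allowed range: 4321.8 Ω to 4498.2 Ω.
4566 Ω lies outside that range.

no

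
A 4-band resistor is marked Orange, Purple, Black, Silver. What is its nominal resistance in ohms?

Orange → 3 (first significant figure)
Violet → 7 (second significant figure)
Black → ×1 multiplier
37 × 1 = 37 Ω

37 Ω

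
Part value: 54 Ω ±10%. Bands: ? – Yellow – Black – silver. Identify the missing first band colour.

54 Ω = 54 × 10^0.
The first band gives digit 5 of the significand, and 5 is green.

green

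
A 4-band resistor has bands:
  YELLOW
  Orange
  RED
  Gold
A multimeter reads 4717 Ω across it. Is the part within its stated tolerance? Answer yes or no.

no

Yellow → 4 (first significant figure)
Orange → 3 (second significant figure)
Red → ×10^2 multiplier
Gold → ±5% tolerance
43 × 100 = 4300 Ω
Allowed range: 4085 Ω to 4515 Ω.
4717 Ω lies outside that range.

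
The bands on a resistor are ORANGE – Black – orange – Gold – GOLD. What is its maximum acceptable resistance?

Orange → 3 (first significant figure)
Black → 0 (second significant figure)
Orange → 3 (third significant figure)
Gold → ×0.1 multiplier
Gold → ±5% tolerance
303 × 0.1 = 30.3 Ω
Maximum = 30.3 × (1 + 5/100) = 31.815 Ω.

31.815 Ω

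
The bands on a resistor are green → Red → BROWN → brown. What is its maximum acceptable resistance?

Green → 5 (first significant figure)
Red → 2 (second significant figure)
Brown → ×10 multiplier
Brown → ±1% tolerance
52 × 10 = 520 Ω
Maximum = 520 × (1 + 1/100) = 525.2 Ω.

525.2 Ω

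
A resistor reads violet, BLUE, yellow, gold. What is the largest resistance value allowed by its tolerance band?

798000 Ω

Violet → 7 (first significant figure)
Blue → 6 (second significant figure)
Yellow → ×10^4 multiplier
Gold → ±5% tolerance
76 × 10000 = 760000 Ω
Largest = 760000 × (1 + 5/100) = 798000 Ω.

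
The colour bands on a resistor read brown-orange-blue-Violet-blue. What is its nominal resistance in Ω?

Brown → 1 (first significant figure)
Orange → 3 (second significant figure)
Blue → 6 (third significant figure)
Violet → ×10^7 multiplier
136 × 10000000 = 1360000000 Ω

1360000000 Ω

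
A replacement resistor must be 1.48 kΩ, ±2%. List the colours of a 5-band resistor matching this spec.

1480 Ω = 148 × 10^1.
1 → brown
4 → yellow
8 → grey
Multiplier 10^1 → brown.
±2% tolerance → red.

brown, yellow, grey, brown, red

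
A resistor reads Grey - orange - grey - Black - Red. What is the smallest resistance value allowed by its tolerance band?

Grey → 8 (first significant figure)
Orange → 3 (second significant figure)
Grey → 8 (third significant figure)
Black → ×1 multiplier
Red → ±2% tolerance
838 × 1 = 838 Ω
Smallest = 838 × (1 − 2/100) = 821.24 Ω.

821.24 Ω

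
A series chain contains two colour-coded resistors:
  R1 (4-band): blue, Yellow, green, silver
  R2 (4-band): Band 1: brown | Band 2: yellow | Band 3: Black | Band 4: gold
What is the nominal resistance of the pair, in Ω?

6400014 Ω

R1: blue, yellow → 64; green ×10^5 → 6400000 Ω.
R2: brown, yellow → 14; black ×1 → 14 Ω.
Series: 6400000 + 14 = 6400014 Ω.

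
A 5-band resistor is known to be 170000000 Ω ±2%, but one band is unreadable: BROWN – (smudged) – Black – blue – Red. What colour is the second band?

170000000 Ω = 170 × 10^6.
The second band gives digit 7 of the significand, and 7 is violet.

violet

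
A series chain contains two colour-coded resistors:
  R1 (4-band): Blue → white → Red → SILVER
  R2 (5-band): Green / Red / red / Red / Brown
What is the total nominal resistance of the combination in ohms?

59100 Ω

R1: blue, white → 69; red ×10^2 → 6900 Ω.
R2: green, red, red → 522; red ×10^2 → 52200 Ω.
Series: 6900 + 52200 = 59100 Ω.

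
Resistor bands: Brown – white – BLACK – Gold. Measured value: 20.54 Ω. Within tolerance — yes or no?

no

Brown → 1 (first significant figure)
White → 9 (second significant figure)
Black → ×1 multiplier
Gold → ±5% tolerance
19 × 1 = 19 Ω
Allowed range: 18.05 Ω to 19.95 Ω.
20.54 Ω lies outside that range.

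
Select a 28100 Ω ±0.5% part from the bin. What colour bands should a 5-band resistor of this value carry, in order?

red, grey, brown, red, green

28100 Ω = 281 × 10^2.
2 → red
8 → grey
1 → brown
Multiplier 10^2 → red.
±0.5% tolerance → green.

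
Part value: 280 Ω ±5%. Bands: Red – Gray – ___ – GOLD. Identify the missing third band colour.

brown

280 Ω = 28 × 10^1.
The third band is the multiplier, 10^1, which is brown.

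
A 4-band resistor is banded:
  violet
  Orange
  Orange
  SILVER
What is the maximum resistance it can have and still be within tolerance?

Violet → 7 (first significant figure)
Orange → 3 (second significant figure)
Orange → ×10^3 multiplier
Silver → ±10% tolerance
73 × 1000 = 73000 Ω
Maximum = 73000 × (1 + 10/100) = 80300 Ω.

80300 Ω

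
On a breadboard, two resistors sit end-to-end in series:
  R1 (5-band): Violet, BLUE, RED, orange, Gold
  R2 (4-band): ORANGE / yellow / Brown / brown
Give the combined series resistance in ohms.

R1: violet, blue, red → 762; orange ×10^3 → 762000 Ω.
R2: orange, yellow → 34; brown ×10 → 340 Ω.
Series: 762000 + 340 = 762340 Ω.

762340 Ω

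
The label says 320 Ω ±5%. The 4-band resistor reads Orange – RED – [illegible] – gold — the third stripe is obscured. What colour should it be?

brown

320 Ω = 32 × 10^1.
The third band is the multiplier, 10^1, which is brown.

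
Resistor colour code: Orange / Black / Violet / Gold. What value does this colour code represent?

Orange → 3 (first significant figure)
Black → 0 (second significant figure)
Violet → ×10^7 multiplier
30 × 10000000 = 300000000 Ω

300000000 Ω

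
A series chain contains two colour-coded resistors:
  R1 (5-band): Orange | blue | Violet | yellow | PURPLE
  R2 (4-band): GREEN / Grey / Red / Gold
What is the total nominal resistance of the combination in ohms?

R1: orange, blue, violet → 367; yellow ×10^4 → 3670000 Ω.
R2: green, grey → 58; red ×10^2 → 5800 Ω.
Series: 3670000 + 5800 = 3675800 Ω.

3675800 Ω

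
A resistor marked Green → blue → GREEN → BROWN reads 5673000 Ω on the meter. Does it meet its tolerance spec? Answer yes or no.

no

Green → 5 (first significant figure)
Blue → 6 (second significant figure)
Green → ×10^5 multiplier
Brown → ±1% tolerance
56 × 100000 = 5600000 Ω
Allowed range: 5544000 Ω to 5656000 Ω.
5673000 Ω lies outside that range.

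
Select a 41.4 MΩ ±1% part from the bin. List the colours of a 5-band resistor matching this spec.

yellow, brown, yellow, green, brown

41400000 Ω = 414 × 10^5.
4 → yellow
1 → brown
4 → yellow
Multiplier 10^5 → green.
±1% tolerance → brown.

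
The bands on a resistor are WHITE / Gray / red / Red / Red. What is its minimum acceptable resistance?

96236 Ω

White → 9 (first significant figure)
Grey → 8 (second significant figure)
Red → 2 (third significant figure)
Red → ×10^2 multiplier
Red → ±2% tolerance
982 × 100 = 98200 Ω
Minimum = 98200 × (1 − 2/100) = 96236 Ω.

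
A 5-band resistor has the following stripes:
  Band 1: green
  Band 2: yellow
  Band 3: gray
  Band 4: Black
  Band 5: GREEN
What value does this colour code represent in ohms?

548 Ω

Green → 5 (first significant figure)
Yellow → 4 (second significant figure)
Grey → 8 (third significant figure)
Black → ×1 multiplier
548 × 1 = 548 Ω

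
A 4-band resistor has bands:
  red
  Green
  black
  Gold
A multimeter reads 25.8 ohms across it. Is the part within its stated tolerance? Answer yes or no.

Red → 2 (first significant figure)
Green → 5 (second significant figure)
Black → ×1 multiplier
Gold → ±5% tolerance
25 × 1 = 25 Ω
Allowed range: 23.75 Ω to 26.25 Ω.
25.8 ohms lies inside that range.

yes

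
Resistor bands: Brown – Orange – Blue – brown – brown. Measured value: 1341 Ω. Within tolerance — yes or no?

Brown → 1 (first significant figure)
Orange → 3 (second significant figure)
Blue → 6 (third significant figure)
Brown → ×10 multiplier
Brown → ±1% tolerance
136 × 10 = 1360 Ω
Allowed range: 1346.4 Ω to 1373.6 Ω.
1341 Ω lies outside that range.

no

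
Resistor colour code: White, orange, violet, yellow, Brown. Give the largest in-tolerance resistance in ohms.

9463700 Ω

White → 9 (first significant figure)
Orange → 3 (second significant figure)
Violet → 7 (third significant figure)
Yellow → ×10^4 multiplier
Brown → ±1% tolerance
937 × 10000 = 9370000 Ω
Largest = 9370000 × (1 + 1/100) = 9463700 Ω.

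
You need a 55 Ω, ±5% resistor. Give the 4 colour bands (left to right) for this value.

green, green, black, gold

55 Ω = 55 × 10^0.
5 → green
5 → green
Multiplier 10^0 → black.
±5% tolerance → gold.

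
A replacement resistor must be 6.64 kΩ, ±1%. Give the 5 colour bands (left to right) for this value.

blue, blue, yellow, brown, brown

6640 Ω = 664 × 10^1.
6 → blue
6 → blue
4 → yellow
Multiplier 10^1 → brown.
±1% tolerance → brown.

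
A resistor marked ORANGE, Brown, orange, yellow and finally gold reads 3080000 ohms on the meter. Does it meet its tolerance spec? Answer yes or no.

Orange → 3 (first significant figure)
Brown → 1 (second significant figure)
Orange → 3 (third significant figure)
Yellow → ×10^4 multiplier
Gold → ±5% tolerance
313 × 10000 = 3130000 Ω
Allowed range: 2973500 Ω to 3286500 Ω.
3080000 ohms lies inside that range.

yes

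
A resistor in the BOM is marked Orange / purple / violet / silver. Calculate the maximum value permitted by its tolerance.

Orange → 3 (first significant figure)
Violet → 7 (second significant figure)
Violet → ×10^7 multiplier
Silver → ±10% tolerance
37 × 10000000 = 370000000 Ω
Maximum = 370000000 × (1 + 10/100) = 407000000 Ω.

407000000 Ω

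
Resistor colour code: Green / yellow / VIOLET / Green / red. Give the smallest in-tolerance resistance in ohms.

53606000 Ω

Green → 5 (first significant figure)
Yellow → 4 (second significant figure)
Violet → 7 (third significant figure)
Green → ×10^5 multiplier
Red → ±2% tolerance
547 × 100000 = 54700000 Ω
Smallest = 54700000 × (1 − 2/100) = 53606000 Ω.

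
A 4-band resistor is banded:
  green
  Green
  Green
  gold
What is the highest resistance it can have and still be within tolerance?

Green → 5 (first significant figure)
Green → 5 (second significant figure)
Green → ×10^5 multiplier
Gold → ±5% tolerance
55 × 100000 = 5500000 Ω
Highest = 5500000 × (1 + 5/100) = 5775000 Ω.

5775000 Ω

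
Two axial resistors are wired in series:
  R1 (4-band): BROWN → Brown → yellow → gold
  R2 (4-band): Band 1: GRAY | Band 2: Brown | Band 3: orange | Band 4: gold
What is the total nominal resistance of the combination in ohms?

191000 Ω

R1: brown, brown → 11; yellow ×10^4 → 110000 Ω.
R2: grey, brown → 81; orange ×10^3 → 81000 Ω.
Series: 110000 + 81000 = 191000 Ω.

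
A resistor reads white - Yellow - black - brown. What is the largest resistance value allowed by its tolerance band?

White → 9 (first significant figure)
Yellow → 4 (second significant figure)
Black → ×1 multiplier
Brown → ±1% tolerance
94 × 1 = 94 Ω
Largest = 94 × (1 + 1/100) = 94.94 Ω.

94.94 Ω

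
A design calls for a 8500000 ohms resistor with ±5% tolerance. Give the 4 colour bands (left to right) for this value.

8500000 Ω = 85 × 10^5.
8 → grey
5 → green
Multiplier 10^5 → green.
±5% tolerance → gold.

grey, green, green, gold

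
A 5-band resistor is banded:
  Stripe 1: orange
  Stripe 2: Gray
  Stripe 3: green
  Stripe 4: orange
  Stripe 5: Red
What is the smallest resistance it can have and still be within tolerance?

377300 Ω

Orange → 3 (first significant figure)
Grey → 8 (second significant figure)
Green → 5 (third significant figure)
Orange → ×10^3 multiplier
Red → ±2% tolerance
385 × 1000 = 385000 Ω
Smallest = 385000 × (1 − 2/100) = 377300 Ω.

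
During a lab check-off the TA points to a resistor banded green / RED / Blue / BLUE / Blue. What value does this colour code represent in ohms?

Green → 5 (first significant figure)
Red → 2 (second significant figure)
Blue → 6 (third significant figure)
Blue → ×10^6 multiplier
526 × 1000000 = 526000000 Ω

526000000 Ω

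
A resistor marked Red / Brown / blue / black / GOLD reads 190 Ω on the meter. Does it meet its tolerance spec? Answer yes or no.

no

Red → 2 (first significant figure)
Brown → 1 (second significant figure)
Blue → 6 (third significant figure)
Black → ×1 multiplier
Gold → ±5% tolerance
216 × 1 = 216 Ω
Allowed range: 205.2 Ω to 226.8 Ω.
190 Ω lies outside that range.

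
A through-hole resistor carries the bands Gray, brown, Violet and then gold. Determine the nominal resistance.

Grey → 8 (first significant figure)
Brown → 1 (second significant figure)
Violet → ×10^7 multiplier
81 × 10000000 = 810000000 Ω

810000000 Ω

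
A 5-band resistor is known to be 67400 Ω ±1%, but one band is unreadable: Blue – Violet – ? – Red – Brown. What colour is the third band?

yellow

67400 Ω = 674 × 10^2.
The third band gives digit 4 of the significand, and 4 is yellow.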